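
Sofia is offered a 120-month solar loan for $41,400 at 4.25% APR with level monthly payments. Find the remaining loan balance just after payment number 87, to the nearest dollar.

With monthly rate i = 4.25%/12 = 0.0035417, the balance after k of n payments is P · [(1+i)^n − (1+i)^k] / [(1+i)^n − 1].
(1+0.0035417)^120 = 1.52844239 and (1+0.0035417)^87 = 1.36013049, so the balance is 41,400 × (1.52844239 − 1.36013049) / (1.52844239 − 1) = $13,186.13.

$13,186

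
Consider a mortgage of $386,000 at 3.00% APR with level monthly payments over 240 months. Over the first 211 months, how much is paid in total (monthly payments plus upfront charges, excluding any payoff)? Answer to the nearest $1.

Monthly rate = 3%/12 = 0.0025000; payment = 386,000 × 0.0025000 / (1 − (1+0.0025000)^−240) = $2,140.75.
Total outlay = 211 × $2,140.75 = $451,698.25.

$451,698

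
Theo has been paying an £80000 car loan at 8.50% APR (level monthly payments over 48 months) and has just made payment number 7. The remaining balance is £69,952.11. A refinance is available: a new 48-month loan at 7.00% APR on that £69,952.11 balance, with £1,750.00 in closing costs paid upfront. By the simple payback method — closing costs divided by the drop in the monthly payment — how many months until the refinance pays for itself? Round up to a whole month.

6 months

Current payment = 80,000 × 8.5%/12 / (1 − (1+0.0070833)^−48) = £1,971.86.
Refinanced payment = 69,952.11 × 0.0058333 / (1 − (1+0.0058333)^−48) = £1,675.09.
Monthly savings = £1,971.86 − £1,675.09 = £296.77.
Break-even = £1,750.00 / £296.77 = 5.90 → 6 months.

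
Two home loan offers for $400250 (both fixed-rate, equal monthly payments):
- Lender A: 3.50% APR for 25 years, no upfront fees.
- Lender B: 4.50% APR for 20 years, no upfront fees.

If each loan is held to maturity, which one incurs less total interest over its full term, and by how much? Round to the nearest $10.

Lender A by $6,600

Lender A: monthly rate = 3.5%/12 = 0.0029167; payment = 400,250 × 0.0029167 / (1 − (1+0.0029167)^−300) = $2,003.75.
Total interest on Lender A = 300 × $2,003.75 − $400,250 = $200,875.00.
Lender B: monthly rate = 4.5%/12 = 0.0037500; payment = 400,250 × 0.0037500 / (1 − (1+0.0037500)^−240) = $2,532.18.
Total interest on Lender B = 240 × $2,532.18 − $400,250 = $207,473.20.
Lender A is lower by $6,598.20.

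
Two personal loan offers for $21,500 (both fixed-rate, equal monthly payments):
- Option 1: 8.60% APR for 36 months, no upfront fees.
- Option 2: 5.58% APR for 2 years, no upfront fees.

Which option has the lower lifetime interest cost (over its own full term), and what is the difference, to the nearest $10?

Option 2 by $1,700

Option 1: monthly rate = 8.6%/12 = 0.0071667; payment = 21,500 × 0.0071667 / (1 − (1+0.0071667)^−36) = $679.70.
Total interest on Option 1 = 36 × $679.70 − $21,500 = $2,969.20.
Option 2: monthly rate = 5.58%/12 = 0.0046500; payment = 21,500 × 0.0046500 / (1 − (1+0.0046500)^−24) = $948.83.
Total interest on Option 2 = 24 × $948.83 − $21,500 = $1,271.92.
Option 2 is lower by $1,697.28.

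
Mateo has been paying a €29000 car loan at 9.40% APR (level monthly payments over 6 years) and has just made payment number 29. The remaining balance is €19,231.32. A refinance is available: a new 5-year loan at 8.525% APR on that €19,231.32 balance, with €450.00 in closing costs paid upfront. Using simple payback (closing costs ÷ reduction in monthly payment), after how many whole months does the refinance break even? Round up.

Current payment = 29,000 × 9.4%/12 / (1 − (1+0.0078333)^−72) = €528.52.
Refinanced payment = 19,231.32 × 0.0071042 / (1 − (1+0.0071042)^−60) = €394.79.
Monthly savings = €528.52 − €394.79 = €133.73.
Break-even = €450.00 / €133.73 = 3.36 → 4 months.

4 months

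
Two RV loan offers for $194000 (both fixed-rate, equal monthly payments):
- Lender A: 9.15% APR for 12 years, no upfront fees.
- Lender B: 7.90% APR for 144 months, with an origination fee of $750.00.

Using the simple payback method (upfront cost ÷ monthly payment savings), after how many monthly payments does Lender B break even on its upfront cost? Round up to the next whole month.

Lender A: at 9.15% the monthly rate is 0.0076250, so the payment is 194,000 × 0.0076250 / (1 − 1.0076250^−144) = $2,224.20.
Lender B: monthly rate = 7.9%/12 = 0.0065833; payment = 194,000 × 0.0065833 / (1 − (1+0.0065833)^−144) = $2,089.34.
Monthly savings = $2,224.20 − $2,089.34 = $134.86.
Break-even = $750.00 / $134.86 = 5.56 → 6 months.

6 months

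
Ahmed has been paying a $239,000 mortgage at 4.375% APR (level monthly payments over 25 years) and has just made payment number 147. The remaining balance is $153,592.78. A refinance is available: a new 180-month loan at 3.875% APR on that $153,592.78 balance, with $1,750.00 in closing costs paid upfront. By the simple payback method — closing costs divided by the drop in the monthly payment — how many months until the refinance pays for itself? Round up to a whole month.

10 months

Current payment = 239,000 × 4.375%/12 / (1 − (1+0.0036458)^−300) = $1,311.54.
Refinanced payment = 153,592.78 × 0.0032292 / (1 − (1+0.0032292)^−180) = $1,126.51.
Monthly savings = $1,311.54 − $1,126.51 = $185.03.
Break-even = $1,750.00 / $185.03 = 9.46 → 10 months.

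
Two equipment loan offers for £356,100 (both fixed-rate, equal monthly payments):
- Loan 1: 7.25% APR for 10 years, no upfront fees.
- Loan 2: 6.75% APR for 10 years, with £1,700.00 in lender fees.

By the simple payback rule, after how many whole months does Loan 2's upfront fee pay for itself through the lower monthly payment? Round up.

Loan 1: monthly rate = 7.25%/12 = 0.0060417; payment = 356,100 × 0.0060417 / (1 − (1+0.0060417)^−120) = £4,180.65.
Loan 2: at 6.75% the monthly rate is 0.0056250, so the payment is 356,100 × 0.0056250 / (1 − 1.0056250^−120) = £4,088.89.
Monthly savings = £4,180.65 − £4,088.89 = £91.76.
Break-even = £1,700.00 / £91.76 = 18.53 → 19 months.

19 months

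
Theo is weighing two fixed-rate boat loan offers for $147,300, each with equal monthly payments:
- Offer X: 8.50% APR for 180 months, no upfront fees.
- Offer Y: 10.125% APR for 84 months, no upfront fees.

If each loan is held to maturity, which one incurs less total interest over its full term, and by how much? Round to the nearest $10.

Offer Y by $54,880

Offer X: at 8.50% the monthly rate is 0.0070833, so the payment is 147,300 × 0.0070833 / (1 − 1.0070833^−180) = $1,450.52.
Total interest on Offer X = 180 × $1,450.52 − $147,300 = $113,793.60.
Offer Y: at 10.125% the monthly rate is 0.0084375, so the payment is 147,300 × 0.0084375 / (1 − 1.0084375^−84) = $2,454.88.
Total interest on Offer Y = 84 × $2,454.88 − $147,300 = $58,909.92.
Offer Y is lower by $54,883.68.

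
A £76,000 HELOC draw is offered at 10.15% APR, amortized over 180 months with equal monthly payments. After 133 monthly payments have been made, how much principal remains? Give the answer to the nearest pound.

£31,835

With monthly rate i = 10.15%/12 = 0.0084583, the balance after k of n payments is P · [(1+i)^n − (1+i)^k] / [(1+i)^n − 1].
(1+0.0084583)^180 = 4.55441537 and (1+0.0084583)^133 = 3.06555109, so the balance is 76,000 × (4.55441537 − 3.06555109) / (4.55441537 − 1) = £31,834.68.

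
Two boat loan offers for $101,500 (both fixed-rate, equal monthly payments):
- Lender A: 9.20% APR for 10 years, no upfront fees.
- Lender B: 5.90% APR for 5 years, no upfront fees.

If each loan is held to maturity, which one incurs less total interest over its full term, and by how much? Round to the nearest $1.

Lender B by $38,159

Lender A: at 9.20% the monthly rate is 0.0076667, so the payment is 101,500 × 0.0076667 / (1 − 1.0076667^−120) = $1,296.77.
Total interest on Lender A = 120 × $1,296.77 − $101,500 = $54,112.40.
Lender B: at 5.90% the monthly rate is 0.0049167, so the payment is 101,500 × 0.0049167 / (1 − 1.0049167^−60) = $1,957.56.
Total interest on Lender B = 60 × $1,957.56 − $101,500 = $15,953.60.
Lender B is lower by $38,158.80.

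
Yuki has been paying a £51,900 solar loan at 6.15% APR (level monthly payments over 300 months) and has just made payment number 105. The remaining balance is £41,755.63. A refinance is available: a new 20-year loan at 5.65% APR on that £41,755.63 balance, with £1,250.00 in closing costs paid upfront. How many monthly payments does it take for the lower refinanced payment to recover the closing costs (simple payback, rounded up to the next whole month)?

Current payment = 51,900 × 6.15%/12 / (1 − (1+0.0051250)^−300) = £339.17.
Refinanced payment = 41,755.63 × 0.0047083 / (1 − (1+0.0047083)^−240) = £290.78.
Monthly savings = £339.17 − £290.78 = £48.39.
Break-even = £1,250.00 / £48.39 = 25.83 → 26 months.

26 months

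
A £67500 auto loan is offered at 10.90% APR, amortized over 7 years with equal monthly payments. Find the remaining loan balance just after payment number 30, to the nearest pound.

With monthly rate i = 10.9%/12 = 0.0090833, the balance after k of n payments is P · [(1+i)^n − (1+i)^k] / [(1+i)^n − 1].
(1+0.0090833)^84 = 2.13732608 and (1+0.0090833)^30 = 1.31162895, so the balance is 67,500 × (2.13732608 − 1.31162895) / (2.13732608 − 1) = £49,004.90.

£49,005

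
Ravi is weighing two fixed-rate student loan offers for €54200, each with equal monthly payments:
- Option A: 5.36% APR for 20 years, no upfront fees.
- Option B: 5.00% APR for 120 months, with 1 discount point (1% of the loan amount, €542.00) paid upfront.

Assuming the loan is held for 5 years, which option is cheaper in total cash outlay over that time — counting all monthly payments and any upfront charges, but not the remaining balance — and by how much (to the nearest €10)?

Option A: at 5.36% the monthly rate is 0.0044667, so the payment is 54,200 × 0.0044667 / (1 − 1.0044667^−240) = €368.56.
Option B: at 5.00% the monthly rate is 0.0041667, so the payment is 54,200 × 0.0041667 / (1 − 1.0041667^−120) = €574.88.
Over 60 months: Option A costs 60 × €368.56 = €22,113.60; Option B costs 60 × €574.88 + €542.00 = €35,034.80.
Option A is cheaper by €35,034.80 − €22,113.60 = €12,921.20.

Option A by €12,920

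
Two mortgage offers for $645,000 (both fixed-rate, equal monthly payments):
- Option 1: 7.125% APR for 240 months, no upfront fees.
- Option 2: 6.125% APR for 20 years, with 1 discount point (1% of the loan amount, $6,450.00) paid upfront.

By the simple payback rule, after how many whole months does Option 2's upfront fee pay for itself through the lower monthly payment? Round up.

17 months

Option 1: at 7.125% the monthly rate is 0.0059375, so the payment is 645,000 × 0.0059375 / (1 − 1.0059375^−240) = $5,049.19.
Option 2: monthly rate = 6.125%/12 = 0.0051042; payment = 645,000 × 0.0051042 / (1 − (1+0.0051042)^−240) = $4,667.61.
Monthly savings = $5,049.19 − $4,667.61 = $381.58.
Break-even = $6,450.00 / $381.58 = 16.90 → 17 months.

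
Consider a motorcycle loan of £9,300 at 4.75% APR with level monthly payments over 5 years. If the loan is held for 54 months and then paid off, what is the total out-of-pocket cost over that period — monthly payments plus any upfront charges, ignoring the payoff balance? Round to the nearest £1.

£9,420

At 4.75% the monthly rate is 0.0039583, so the payment is 9,300 × 0.0039583 / (1 − 1.0039583^−60) = £174.44.
Total outlay = 54 × £174.44 = £9,419.76.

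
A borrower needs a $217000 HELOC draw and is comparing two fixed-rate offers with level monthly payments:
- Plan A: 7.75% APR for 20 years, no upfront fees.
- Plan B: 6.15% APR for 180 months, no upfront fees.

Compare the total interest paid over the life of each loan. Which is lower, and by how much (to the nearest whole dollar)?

Plan B by $94,766

Plan A: at 7.75% the monthly rate is 0.0064583, so the payment is 217,000 × 0.0064583 / (1 − 1.0064583^−240) = $1,781.46.
Total interest on Plan A = 240 × $1,781.46 − $217,000 = $210,550.40.
Plan B: at 6.15% the monthly rate is 0.0051250, so the payment is 217,000 × 0.0051250 / (1 − 1.0051250^−180) = $1,848.80.
Total interest on Plan B = 180 × $1,848.80 − $217,000 = $115,784.00.
Plan B is lower by $94,766.40.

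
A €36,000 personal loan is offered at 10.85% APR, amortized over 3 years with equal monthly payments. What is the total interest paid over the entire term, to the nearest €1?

At 10.85% the monthly rate is 0.0090417, so the payment is 36,000 × 0.0090417 / (1 − 1.0090417^−36) = €1,176.04.
Total paid = 36 × €1,176.04 = €42,337.44; interest = €42,337.44 − €36,000 = €6,337.44.

€6,337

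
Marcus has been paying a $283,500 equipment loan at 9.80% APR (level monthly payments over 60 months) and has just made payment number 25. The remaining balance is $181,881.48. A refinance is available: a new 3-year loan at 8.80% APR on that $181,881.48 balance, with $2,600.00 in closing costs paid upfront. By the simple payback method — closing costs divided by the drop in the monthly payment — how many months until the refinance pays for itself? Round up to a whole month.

Current payment = 283,500 × 9.8%/12 / (1 − (1+0.0081667)^−60) = $5,995.68.
Refinanced payment = 181,881.48 × 0.0073333 / (1 − (1+0.0073333)^−36) = $5,766.87.
Monthly savings = $5,995.68 − $5,766.87 = $228.81.
Break-even = $2,600.00 / $228.81 = 11.36 → 12 months.

12 months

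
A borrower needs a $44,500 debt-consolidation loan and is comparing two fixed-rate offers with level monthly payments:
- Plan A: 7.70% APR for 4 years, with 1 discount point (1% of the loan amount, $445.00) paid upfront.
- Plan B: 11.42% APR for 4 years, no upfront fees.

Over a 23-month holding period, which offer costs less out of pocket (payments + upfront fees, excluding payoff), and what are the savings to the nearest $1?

Plan A by $1,374

Plan A: at 7.70% the monthly rate is 0.0064167, so the payment is 44,500 × 0.0064167 / (1 − 1.0064167^−48) = $1,080.12.
Plan B: monthly rate = 11.42%/12 = 0.0095167; payment = 44,500 × 0.0095167 / (1 − (1+0.0095167)^−48) = $1,159.22.
Over 23 months: Plan A costs 23 × $1,080.12 + $445.00 = $25,287.76; Plan B costs 23 × $1,159.22 = $26,662.06.
Plan A is cheaper by $26,662.06 − $25,287.76 = $1,374.30.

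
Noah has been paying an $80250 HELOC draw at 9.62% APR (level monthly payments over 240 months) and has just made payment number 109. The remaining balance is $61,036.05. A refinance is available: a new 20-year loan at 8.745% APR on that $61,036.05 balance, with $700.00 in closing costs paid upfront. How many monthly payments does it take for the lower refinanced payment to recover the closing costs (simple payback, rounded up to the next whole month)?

Current payment = 80,250 × 9.62%/12 / (1 − (1+0.0080167)^−240) = $754.33.
Refinanced payment = 61,036.05 × 0.0072875 / (1 − (1+0.0072875)^−240) = $539.19.
Monthly savings = $754.33 − $539.19 = $215.14.
Break-even = $700.00 / $215.14 = 3.25 → 4 months.

4 months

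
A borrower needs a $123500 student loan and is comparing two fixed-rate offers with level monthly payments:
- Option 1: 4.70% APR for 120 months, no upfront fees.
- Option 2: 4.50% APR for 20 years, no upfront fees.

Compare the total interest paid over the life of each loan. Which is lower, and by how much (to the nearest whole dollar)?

Option 1: at 4.70% the monthly rate is 0.0039167, so the payment is 123,500 × 0.0039167 / (1 − 1.0039167^−120) = $1,291.87.
Total interest on Option 1 = 120 × $1,291.87 − $123,500 = $31,524.40.
Option 2: at 4.50% the monthly rate is 0.0037500, so the payment is 123,500 × 0.0037500 / (1 − 1.0037500^−240) = $781.32.
Total interest on Option 2 = 240 × $781.32 − $123,500 = $64,016.80.
Option 1 is lower by $32,492.40.

Option 1 by $32,492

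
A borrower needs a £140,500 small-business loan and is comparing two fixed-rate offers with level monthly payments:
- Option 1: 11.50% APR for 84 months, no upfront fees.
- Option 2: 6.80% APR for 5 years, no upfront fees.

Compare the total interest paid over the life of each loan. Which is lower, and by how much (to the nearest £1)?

Option 2 by £39,065

Option 1: monthly rate = 11.5%/12 = 0.0095833; payment = 140,500 × 0.0095833 / (1 − (1+0.0095833)^−84) = £2,442.80.
Total interest on Option 1 = 84 × £2,442.80 − £140,500 = £64,695.20.
Option 2: at 6.80% the monthly rate is 0.0056667, so the payment is 140,500 × 0.0056667 / (1 − 1.0056667^−60) = £2,768.83.
Total interest on Option 2 = 60 × £2,768.83 − £140,500 = £25,629.80.
Option 2 is lower by £39,065.40.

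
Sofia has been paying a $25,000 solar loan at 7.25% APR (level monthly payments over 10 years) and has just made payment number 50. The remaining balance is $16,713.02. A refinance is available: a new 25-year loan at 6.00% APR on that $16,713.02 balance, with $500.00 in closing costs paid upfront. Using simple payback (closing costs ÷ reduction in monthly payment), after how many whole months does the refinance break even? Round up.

3 months

Current payment = 25,000 × 7.25%/12 / (1 − (1+0.0060417)^−120) = $293.50.
Refinanced payment = 16,713.02 × 0.0050000 / (1 − (1+0.0050000)^−300) = $107.68.
Monthly savings = $293.50 − $107.68 = $185.82.
Break-even = $500.00 / $185.82 = 2.69 → 3 months.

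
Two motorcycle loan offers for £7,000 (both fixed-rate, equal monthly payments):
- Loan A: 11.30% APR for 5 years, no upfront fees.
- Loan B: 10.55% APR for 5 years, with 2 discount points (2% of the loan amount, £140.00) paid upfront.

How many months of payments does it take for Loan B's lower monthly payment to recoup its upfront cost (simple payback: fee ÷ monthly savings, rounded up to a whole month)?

Loan A: at 11.30% the monthly rate is 0.0094167, so the payment is 7,000 × 0.0094167 / (1 − 1.0094167^−60) = £153.25.
Loan B: monthly rate = 10.55%/12 = 0.0087917; payment = 7,000 × 0.0087917 / (1 − (1+0.0087917)^−60) = £150.63.
Monthly savings = £153.25 − £150.63 = £2.62.
Break-even = £140.00 / £2.62 = 53.44 → 54 months.

54 months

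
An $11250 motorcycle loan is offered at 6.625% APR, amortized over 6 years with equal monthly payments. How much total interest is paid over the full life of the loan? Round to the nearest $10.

$2,410

Monthly rate = 6.625%/12 = 0.0055208; payment = 11,250 × 0.0055208 / (1 − (1+0.0055208)^−72) = $189.78.
Total paid = 72 × $189.78 = $13,664.16; interest = $13,664.16 − $11,250 = $2,414.16.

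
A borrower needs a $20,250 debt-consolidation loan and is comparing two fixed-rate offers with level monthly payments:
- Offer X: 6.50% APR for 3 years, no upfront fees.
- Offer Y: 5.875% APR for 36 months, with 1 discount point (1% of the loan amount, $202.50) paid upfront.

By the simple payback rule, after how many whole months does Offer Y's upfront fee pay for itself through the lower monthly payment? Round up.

36 months

Offer X: monthly rate = 6.5%/12 = 0.0054167; payment = 20,250 × 0.0054167 / (1 − (1+0.0054167)^−36) = $620.64.
Offer Y: at 5.875% the monthly rate is 0.0048958, so the payment is 20,250 × 0.0048958 / (1 − 1.0048958^−36) = $614.90.
Monthly savings = $620.64 − $614.90 = $5.74.
Break-even = $202.50 / $5.74 = 35.28 → 36 months.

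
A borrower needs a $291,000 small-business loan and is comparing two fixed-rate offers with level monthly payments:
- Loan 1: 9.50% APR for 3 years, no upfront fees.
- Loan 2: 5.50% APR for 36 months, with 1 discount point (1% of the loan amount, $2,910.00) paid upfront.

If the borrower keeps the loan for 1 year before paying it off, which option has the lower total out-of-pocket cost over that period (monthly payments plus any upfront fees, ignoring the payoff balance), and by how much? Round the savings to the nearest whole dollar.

Loan 1: monthly rate = 9.5%/12 = 0.0079167; payment = 291,000 × 0.0079167 / (1 − (1+0.0079167)^−36) = $9,321.59.
Loan 2: monthly rate = 5.5%/12 = 0.0045833; payment = 291,000 × 0.0045833 / (1 − (1+0.0045833)^−36) = $8,787.01.
Over 12 months: Loan 1 costs 12 × $9,321.59 = $111,859.08; Loan 2 costs 12 × $8,787.01 + $2,910.00 = $108,354.12.
Loan 2 is cheaper by $111,859.08 − $108,354.12 = $3,504.96.

Loan 2 by $3,505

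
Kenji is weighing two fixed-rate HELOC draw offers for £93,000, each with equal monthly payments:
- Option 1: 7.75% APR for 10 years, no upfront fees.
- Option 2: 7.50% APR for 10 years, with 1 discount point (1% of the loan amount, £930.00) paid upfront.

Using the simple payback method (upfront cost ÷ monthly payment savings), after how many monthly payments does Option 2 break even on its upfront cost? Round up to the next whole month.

Option 1: at 7.75% the monthly rate is 0.0064583, so the payment is 93,000 × 0.0064583 / (1 − 1.0064583^−120) = £1,116.10.
Option 2: at 7.50% the monthly rate is 0.0062500, so the payment is 93,000 × 0.0062500 / (1 − 1.0062500^−120) = £1,103.93.
Monthly savings = £1,116.10 − £1,103.93 = £12.17.
Break-even = £930.00 / £12.17 = 76.42 → 77 months.

77 months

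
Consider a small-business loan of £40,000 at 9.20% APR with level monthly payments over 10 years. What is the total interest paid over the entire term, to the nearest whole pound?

At 9.20% the monthly rate is 0.0076667, so the payment is 40,000 × 0.0076667 / (1 − 1.0076667^−120) = £511.04.
Total paid = 120 × £511.04 = £61,324.80; interest = £61,324.80 − £40,000 = £21,324.80.

£21,325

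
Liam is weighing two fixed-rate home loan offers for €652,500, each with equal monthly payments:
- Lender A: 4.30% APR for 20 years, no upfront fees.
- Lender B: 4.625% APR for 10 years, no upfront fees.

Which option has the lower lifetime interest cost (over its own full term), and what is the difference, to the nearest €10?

Lender B by €157,690

Lender A: monthly rate = 4.3%/12 = 0.0035833; payment = 652,500 × 0.0035833 / (1 − (1+0.0035833)^−240) = €4,057.93.
Total interest on Lender A = 240 × €4,057.93 − €652,500 = €321,403.20.
Lender B: at 4.625% the monthly rate is 0.0038542, so the payment is 652,500 × 0.0038542 / (1 − 1.0038542^−120) = €6,801.79.
Total interest on Lender B = 120 × €6,801.79 − €652,500 = €163,714.80.
Lender B is lower by €157,688.40.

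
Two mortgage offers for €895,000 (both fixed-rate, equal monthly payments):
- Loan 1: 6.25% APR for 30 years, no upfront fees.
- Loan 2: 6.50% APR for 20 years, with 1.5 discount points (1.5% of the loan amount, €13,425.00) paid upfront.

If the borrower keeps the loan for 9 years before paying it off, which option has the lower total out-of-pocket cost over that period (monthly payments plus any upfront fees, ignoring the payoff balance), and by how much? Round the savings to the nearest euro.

Loan 1: at 6.25% the monthly rate is 0.0052083, so the payment is 895,000 × 0.0052083 / (1 − 1.0052083^−360) = €5,510.67.
Loan 2: monthly rate = 6.5%/12 = 0.0054167; payment = 895,000 × 0.0054167 / (1 − (1+0.0054167)^−240) = €6,672.88.
Over 108 months: Loan 1 costs 108 × €5,510.67 = €595,152.36; Loan 2 costs 108 × €6,672.88 + €13,425.00 = €734,096.04.
Loan 1 is cheaper by €734,096.04 − €595,152.36 = €138,943.68.

Loan 1 by €138,944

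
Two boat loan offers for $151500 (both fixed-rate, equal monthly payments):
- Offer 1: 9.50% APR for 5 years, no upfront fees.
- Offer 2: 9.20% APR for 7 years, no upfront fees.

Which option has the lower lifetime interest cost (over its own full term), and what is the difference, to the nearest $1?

Offer 1: at 9.50% the monthly rate is 0.0079167, so the payment is 151,500 × 0.0079167 / (1 − 1.0079167^−60) = $3,181.78.
Total interest on Offer 1 = 60 × $3,181.78 − $151,500 = $39,406.80.
Offer 2: monthly rate = 9.2%/12 = 0.0076667; payment = 151,500 × 0.0076667 / (1 − (1+0.0076667)^−84) = $2,452.90.
Total interest on Offer 2 = 84 × $2,452.90 − $151,500 = $54,543.60.
Offer 1 is lower by $15,136.80.

Offer 1 by $15,137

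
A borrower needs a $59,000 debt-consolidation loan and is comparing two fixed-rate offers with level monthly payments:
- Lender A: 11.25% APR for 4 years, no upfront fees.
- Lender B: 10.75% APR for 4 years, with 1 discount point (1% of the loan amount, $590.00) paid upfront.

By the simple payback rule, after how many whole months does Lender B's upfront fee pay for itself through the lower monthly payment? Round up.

42 months

Lender A: at 11.25% the monthly rate is 0.0093750, so the payment is 59,000 × 0.0093750 / (1 − 1.0093750^−48) = $1,532.06.
Lender B: at 10.75% the monthly rate is 0.0089583, so the payment is 59,000 × 0.0089583 / (1 − 1.0089583^−48) = $1,517.73.
Monthly savings = $1,532.06 − $1,517.73 = $14.33.
Break-even = $590.00 / $14.33 = 41.17 → 42 months.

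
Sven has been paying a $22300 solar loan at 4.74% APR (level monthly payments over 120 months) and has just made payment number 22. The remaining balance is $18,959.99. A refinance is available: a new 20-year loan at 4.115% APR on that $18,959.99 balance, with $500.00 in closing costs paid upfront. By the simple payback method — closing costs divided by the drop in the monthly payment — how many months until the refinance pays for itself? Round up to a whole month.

5 months

Current payment = 22,300 × 4.74%/12 / (1 − (1+0.0039500)^−120) = $233.70.
Refinanced payment = 18,959.99 × 0.0034292 / (1 − (1+0.0034292)^−240) = $116.05.
Monthly savings = $233.70 − $116.05 = $117.65.
Break-even = $500.00 / $117.65 = 4.25 → 5 months.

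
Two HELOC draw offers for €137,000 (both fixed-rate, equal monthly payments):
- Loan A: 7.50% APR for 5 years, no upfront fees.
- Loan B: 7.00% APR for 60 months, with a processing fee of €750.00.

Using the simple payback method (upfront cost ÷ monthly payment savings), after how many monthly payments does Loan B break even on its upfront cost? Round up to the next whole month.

24 months

Loan A: monthly rate = 7.5%/12 = 0.0062500; payment = 137,000 × 0.0062500 / (1 − (1+0.0062500)^−60) = €2,745.20.
Loan B: at 7.00% the monthly rate is 0.0058333, so the payment is 137,000 × 0.0058333 / (1 − 1.0058333^−60) = €2,712.76.
Monthly savings = €2,745.20 − €2,712.76 = €32.44.
Break-even = €750.00 / €32.44 = 23.12 → 24 months.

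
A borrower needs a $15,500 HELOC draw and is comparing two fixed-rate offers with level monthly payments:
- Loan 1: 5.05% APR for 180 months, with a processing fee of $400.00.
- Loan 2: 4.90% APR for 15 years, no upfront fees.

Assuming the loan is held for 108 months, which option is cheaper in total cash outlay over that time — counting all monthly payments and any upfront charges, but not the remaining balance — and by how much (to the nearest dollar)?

Loan 1: at 5.05% the monthly rate is 0.0042083, so the payment is 15,500 × 0.0042083 / (1 − 1.0042083^−180) = $122.98.
Loan 2: monthly rate = 4.9%/12 = 0.0040833; payment = 15,500 × 0.0040833 / (1 − (1+0.0040833)^−180) = $121.77.
Over 108 months: Loan 1 costs 108 × $122.98 + $400.00 = $13,681.84; Loan 2 costs 108 × $121.77 = $13,151.16.
Loan 2 is cheaper by $13,681.84 − $13,151.16 = $530.68.

Loan 2 by $531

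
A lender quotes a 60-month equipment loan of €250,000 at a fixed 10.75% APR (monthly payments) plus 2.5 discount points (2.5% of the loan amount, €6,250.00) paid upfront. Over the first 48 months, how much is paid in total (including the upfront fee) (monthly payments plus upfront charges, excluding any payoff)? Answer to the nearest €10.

At 10.75% the monthly rate is 0.0089583, so the payment is 250,000 × 0.0089583 / (1 − 1.0089583^−60) = €5,404.49.
Total outlay = 48 × €5,404.49 + €6,250.00 = €265,665.52.

€265,670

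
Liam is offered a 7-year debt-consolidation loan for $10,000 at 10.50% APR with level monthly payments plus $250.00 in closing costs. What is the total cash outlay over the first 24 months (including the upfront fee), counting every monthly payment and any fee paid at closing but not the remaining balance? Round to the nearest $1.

$4,297

At 10.50% the monthly rate is 0.0087500, so the payment is 10,000 × 0.0087500 / (1 − 1.0087500^−84) = $168.61.
Total outlay = 24 × $168.61 + $250.00 = $4,296.64.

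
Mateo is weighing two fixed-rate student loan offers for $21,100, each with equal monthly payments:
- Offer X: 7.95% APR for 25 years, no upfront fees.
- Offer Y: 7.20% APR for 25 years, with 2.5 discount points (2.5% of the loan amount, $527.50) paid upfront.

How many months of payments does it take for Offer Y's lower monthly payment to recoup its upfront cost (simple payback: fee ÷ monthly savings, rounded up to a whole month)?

Offer X: at 7.95% the monthly rate is 0.0066250, so the payment is 21,100 × 0.0066250 / (1 − 1.0066250^−300) = $162.15.
Offer Y: at 7.20% the monthly rate is 0.0060000, so the payment is 21,100 × 0.0060000 / (1 − 1.0060000^−300) = $151.83.
Monthly savings = $162.15 − $151.83 = $10.32.
Break-even = $527.50 / $10.32 = 51.11 → 52 months.

52 months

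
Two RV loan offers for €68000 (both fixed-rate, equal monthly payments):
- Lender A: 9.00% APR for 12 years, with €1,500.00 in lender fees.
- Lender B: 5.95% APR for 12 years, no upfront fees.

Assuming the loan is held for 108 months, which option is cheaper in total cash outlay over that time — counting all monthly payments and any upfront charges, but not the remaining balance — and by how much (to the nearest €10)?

Lender A: monthly rate = 9%/12 = 0.0075000; payment = 68,000 × 0.0075000 / (1 − (1+0.0075000)^−144) = €773.86.
Lender B: monthly rate = 5.95%/12 = 0.0049583; payment = 68,000 × 0.0049583 / (1 − (1+0.0049583)^−144) = €661.82.
Over 108 months: Lender A costs 108 × €773.86 + €1,500.00 = €85,076.88; Lender B costs 108 × €661.82 = €71,476.56.
Lender B is cheaper by €85,076.88 − €71,476.56 = €13,600.32.

Lender B by €13,600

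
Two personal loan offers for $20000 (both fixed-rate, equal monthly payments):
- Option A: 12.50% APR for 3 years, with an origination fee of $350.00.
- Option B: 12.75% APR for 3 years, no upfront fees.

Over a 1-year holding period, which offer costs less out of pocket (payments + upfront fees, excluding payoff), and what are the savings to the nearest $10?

Option B by $320

Option A: monthly rate = 12.5%/12 = 0.0104167; payment = 20,000 × 0.0104167 / (1 − (1+0.0104167)^−36) = $669.07.
Option B: monthly rate = 12.75%/12 = 0.0106250; payment = 20,000 × 0.0106250 / (1 − (1+0.0106250)^−36) = $671.47.
Over 12 months: Option A costs 12 × $669.07 + $350.00 = $8,378.84; Option B costs 12 × $671.47 = $8,057.64.
Option B is cheaper by $8,378.84 − $8,057.64 = $321.20.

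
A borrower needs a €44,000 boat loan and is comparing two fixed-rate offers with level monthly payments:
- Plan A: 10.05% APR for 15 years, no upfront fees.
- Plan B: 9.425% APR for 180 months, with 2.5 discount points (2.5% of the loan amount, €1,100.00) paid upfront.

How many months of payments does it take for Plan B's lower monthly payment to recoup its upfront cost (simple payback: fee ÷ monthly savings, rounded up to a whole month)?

Plan A: at 10.05% the monthly rate is 0.0083750, so the payment is 44,000 × 0.0083750 / (1 − 1.0083750^−180) = €474.17.
Plan B: monthly rate = 9.425%/12 = 0.0078542; payment = 44,000 × 0.0078542 / (1 − (1+0.0078542)^−180) = €457.47.
Monthly savings = €474.17 − €457.47 = €16.70.
Break-even = €1,100.00 / €16.70 = 65.87 → 66 months.

66 months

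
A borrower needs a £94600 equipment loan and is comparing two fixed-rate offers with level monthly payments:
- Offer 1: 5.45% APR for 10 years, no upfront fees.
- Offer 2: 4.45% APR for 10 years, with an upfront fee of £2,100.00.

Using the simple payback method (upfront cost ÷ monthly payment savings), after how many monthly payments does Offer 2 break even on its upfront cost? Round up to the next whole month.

Offer 1: at 5.45% the monthly rate is 0.0045417, so the payment is 94,600 × 0.0045417 / (1 − 1.0045417^−120) = £1,024.32.
Offer 2: monthly rate = 4.45%/12 = 0.0037083; payment = 94,600 × 0.0037083 / (1 − (1+0.0037083)^−120) = £978.14.
Monthly savings = £1,024.32 − £978.14 = £46.18.
Break-even = £2,100.00 / £46.18 = 45.47 → 46 months.

46 months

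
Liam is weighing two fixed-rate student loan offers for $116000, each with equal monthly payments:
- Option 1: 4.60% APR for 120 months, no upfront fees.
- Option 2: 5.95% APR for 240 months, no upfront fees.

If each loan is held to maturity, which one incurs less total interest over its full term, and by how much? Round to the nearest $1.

Option 1 by $53,716

Option 1: at 4.60% the monthly rate is 0.0038333, so the payment is 116,000 × 0.0038333 / (1 − 1.0038333^−120) = $1,207.81.
Total interest on Option 1 = 120 × $1,207.81 − $116,000 = $28,937.20.
Option 2: monthly rate = 5.95%/12 = 0.0049583; payment = 116,000 × 0.0049583 / (1 − (1+0.0049583)^−240) = $827.72.
Total interest on Option 2 = 240 × $827.72 − $116,000 = $82,652.80.
Option 1 is lower by $53,715.60.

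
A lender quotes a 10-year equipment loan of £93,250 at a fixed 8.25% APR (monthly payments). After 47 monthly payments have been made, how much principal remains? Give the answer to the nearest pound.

£65,474

With monthly rate i = 8.25%/12 = 0.0068750, the balance after k of n payments is P · [(1+i)^n − (1+i)^k] / [(1+i)^n − 1].
(1+0.0068750)^120 = 2.27544809 and (1+0.0068750)^47 = 1.37991144, so the balance is 93,250 × (2.27544809 − 1.37991144) / (2.27544809 − 1) = £65,474.08.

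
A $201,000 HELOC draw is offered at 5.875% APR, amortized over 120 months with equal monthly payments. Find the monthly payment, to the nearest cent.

$2,218.92

Monthly rate = 5.875%/12 = 0.0048958; payment = 201,000 × 0.0048958 / (1 − (1+0.0048958)^−120) = $2,218.92.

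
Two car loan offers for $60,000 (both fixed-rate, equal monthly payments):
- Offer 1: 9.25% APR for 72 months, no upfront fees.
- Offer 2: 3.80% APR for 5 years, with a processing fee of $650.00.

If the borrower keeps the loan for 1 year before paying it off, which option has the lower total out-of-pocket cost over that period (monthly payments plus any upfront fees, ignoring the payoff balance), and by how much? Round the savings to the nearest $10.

Offer 1: at 9.25% the monthly rate is 0.0077083, so the payment is 60,000 × 0.0077083 / (1 − 1.0077083^−72) = $1,088.99.
Offer 2: monthly rate = 3.8%/12 = 0.0031667; payment = 60,000 × 0.0031667 / (1 − (1+0.0031667)^−60) = $1,099.58.
Over 12 months: Offer 1 costs 12 × $1,088.99 = $13,067.88; Offer 2 costs 12 × $1,099.58 + $650.00 = $13,844.96.
Offer 1 is cheaper by $13,844.96 − $13,067.88 = $777.08.

Offer 1 by $780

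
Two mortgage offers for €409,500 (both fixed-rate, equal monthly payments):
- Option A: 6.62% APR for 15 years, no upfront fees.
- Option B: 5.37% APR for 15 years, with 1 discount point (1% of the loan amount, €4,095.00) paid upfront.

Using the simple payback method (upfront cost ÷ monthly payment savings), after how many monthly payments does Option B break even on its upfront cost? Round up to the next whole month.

15 months

Option A: monthly rate = 6.62%/12 = 0.0055167; payment = 409,500 × 0.0055167 / (1 − (1+0.0055167)^−180) = €3,594.25.
Option B: monthly rate = 5.37%/12 = 0.0044750; payment = 409,500 × 0.0044750 / (1 − (1+0.0044750)^−180) = €3,317.77.
Monthly savings = €3,594.25 − €3,317.77 = €276.48.
Break-even = €4,095.00 / €276.48 = 14.81 → 15 months.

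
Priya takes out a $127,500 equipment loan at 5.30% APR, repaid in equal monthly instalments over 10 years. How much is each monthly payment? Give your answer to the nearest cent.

Monthly rate = 5.3%/12 = 0.0044167; payment = 127,500 × 0.0044167 / (1 − (1+0.0044167)^−120) = $1,371.11.

$1,371.11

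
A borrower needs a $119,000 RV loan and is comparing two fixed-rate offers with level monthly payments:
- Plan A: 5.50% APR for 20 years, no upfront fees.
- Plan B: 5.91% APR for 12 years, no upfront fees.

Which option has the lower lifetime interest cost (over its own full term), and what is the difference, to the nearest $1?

Plan B by $30,036

Plan A: at 5.50% the monthly rate is 0.0045833, so the payment is 119,000 × 0.0045833 / (1 − 1.0045833^−240) = $818.59.
Total interest on Plan A = 240 × $818.59 − $119,000 = $77,461.60.
Plan B: at 5.91% the monthly rate is 0.0049250, so the payment is 119,000 × 0.0049250 / (1 − 1.0049250^−144) = $1,155.73.
Total interest on Plan B = 144 × $1,155.73 − $119,000 = $47,425.12.
Plan B is lower by $30,036.48.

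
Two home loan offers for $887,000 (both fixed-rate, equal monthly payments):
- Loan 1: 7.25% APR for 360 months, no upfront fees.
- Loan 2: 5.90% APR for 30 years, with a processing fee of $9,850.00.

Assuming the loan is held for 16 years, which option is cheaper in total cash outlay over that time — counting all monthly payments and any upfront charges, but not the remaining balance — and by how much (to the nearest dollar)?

Loan 1: at 7.25% the monthly rate is 0.0060417, so the payment is 887,000 × 0.0060417 / (1 − 1.0060417^−360) = $6,050.90.
Loan 2: at 5.90% the monthly rate is 0.0049167, so the payment is 887,000 × 0.0049167 / (1 − 1.0049167^−360) = $5,261.12.
Over 192 months: Loan 1 costs 192 × $6,050.90 = $1,161,772.80; Loan 2 costs 192 × $5,261.12 + $9,850.00 = $1,019,985.04.
Loan 2 is cheaper by $1,161,772.80 − $1,019,985.04 = $141,787.76.

Loan 2 by $141,788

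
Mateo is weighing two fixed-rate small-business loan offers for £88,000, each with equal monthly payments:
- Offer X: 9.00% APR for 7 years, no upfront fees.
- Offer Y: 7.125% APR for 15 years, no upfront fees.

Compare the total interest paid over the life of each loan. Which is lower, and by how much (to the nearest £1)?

Offer X: monthly rate = 9%/12 = 0.0075000; payment = 88,000 × 0.0075000 / (1 − (1+0.0075000)^−84) = £1,415.84.
Total interest on Offer X = 84 × £1,415.84 − £88,000 = £30,930.56.
Offer Y: at 7.125% the monthly rate is 0.0059375, so the payment is 88,000 × 0.0059375 / (1 − 1.0059375^−180) = £797.13.
Total interest on Offer Y = 180 × £797.13 − £88,000 = £55,483.40.
Offer X is lower by £24,552.84.

Offer X by £24,553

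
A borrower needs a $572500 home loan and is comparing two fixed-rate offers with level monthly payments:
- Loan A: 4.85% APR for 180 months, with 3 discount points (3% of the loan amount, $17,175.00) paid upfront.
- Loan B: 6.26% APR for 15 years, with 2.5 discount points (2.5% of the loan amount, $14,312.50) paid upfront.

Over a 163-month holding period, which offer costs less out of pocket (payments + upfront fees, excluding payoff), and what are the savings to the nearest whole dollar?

Loan A: at 4.85% the monthly rate is 0.0040417, so the payment is 572,500 × 0.0040417 / (1 − 1.0040417^−180) = $4,482.69.
Loan B: at 6.26% the monthly rate is 0.0052167, so the payment is 572,500 × 0.0052167 / (1 − 1.0052167^−180) = $4,911.87.
Over 163 months: Loan A costs 163 × $4,482.69 + $17,175.00 = $747,853.47; Loan B costs 163 × $4,911.87 + $14,312.50 = $814,947.31.
Loan A is cheaper by $814,947.31 − $747,853.47 = $67,093.84.

Loan A by $67,094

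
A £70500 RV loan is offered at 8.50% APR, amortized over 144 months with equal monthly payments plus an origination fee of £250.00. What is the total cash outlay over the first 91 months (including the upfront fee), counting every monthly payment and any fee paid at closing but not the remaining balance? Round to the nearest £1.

Monthly rate = 8.5%/12 = 0.0070833; payment = 70,500 × 0.0070833 / (1 − (1+0.0070833)^−144) = £782.59.
Total outlay = 91 × £782.59 + £250.00 = £71,465.69.

£71,466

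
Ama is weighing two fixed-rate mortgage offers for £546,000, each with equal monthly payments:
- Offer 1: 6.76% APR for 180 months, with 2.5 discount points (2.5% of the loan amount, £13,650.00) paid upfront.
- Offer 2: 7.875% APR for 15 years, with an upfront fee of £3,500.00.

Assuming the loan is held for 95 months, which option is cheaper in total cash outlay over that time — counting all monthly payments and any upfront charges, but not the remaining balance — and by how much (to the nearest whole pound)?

Offer 1: at 6.76% the monthly rate is 0.0056333, so the payment is 546,000 × 0.0056333 / (1 − 1.0056333^−180) = £4,834.63.
Offer 2: at 7.875% the monthly rate is 0.0065625, so the payment is 546,000 × 0.0065625 / (1 − 1.0065625^−180) = £5,178.54.
Over 95 months: Offer 1 costs 95 × £4,834.63 + £13,650.00 = £472,939.85; Offer 2 costs 95 × £5,178.54 + £3,500.00 = £495,461.30.
Offer 1 is cheaper by £495,461.30 − £472,939.85 = £22,521.45.

Offer 1 by £22,521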